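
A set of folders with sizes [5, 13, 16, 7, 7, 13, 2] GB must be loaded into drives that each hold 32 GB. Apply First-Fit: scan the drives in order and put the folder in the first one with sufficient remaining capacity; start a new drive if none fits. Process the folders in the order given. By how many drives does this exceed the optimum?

First-Fit: [5,13,7,7] [16,13,2] → 2 drives.
Total size 63 GB; any packing needs at least ⌈63/32⌉ = 2 drives.
So 2 is already optimal.

0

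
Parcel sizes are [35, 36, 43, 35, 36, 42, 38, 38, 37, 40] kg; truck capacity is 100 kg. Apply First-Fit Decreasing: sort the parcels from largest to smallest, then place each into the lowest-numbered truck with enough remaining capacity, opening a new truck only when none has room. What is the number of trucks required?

Sorted descending: 43, 42, 40, 38, 38, 37, 36, 36, 35, 35.
Put 43 kg in truck 1; 57 kg remain.
Put 42 kg in truck 1; 15 kg remain.
Put 40 kg in truck 2; 60 kg remain.
Put 38 kg in truck 2; 22 kg remain.
Put 38 kg in truck 3; 62 kg remain.
Put 37 kg in truck 3; 25 kg remain.
Put 36 kg in truck 4; 64 kg remain.
Put 36 kg in truck 4; 28 kg remain.
Put 35 kg in truck 5; 65 kg remain.
Put 35 kg in truck 5; 30 kg remain.

5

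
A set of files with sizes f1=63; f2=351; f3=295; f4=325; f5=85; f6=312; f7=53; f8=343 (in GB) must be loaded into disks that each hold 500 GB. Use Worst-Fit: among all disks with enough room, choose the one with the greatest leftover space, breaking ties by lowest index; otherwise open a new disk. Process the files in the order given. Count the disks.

f1 (63 GB) → disk 1 (remaining 437 GB)
f2 (351 GB) → disk 1 (remaining 86 GB)
f3 (295 GB) → disk 2 (remaining 205 GB)
f4 (325 GB) → disk 3 (remaining 175 GB)
f5 (85 GB) → disk 2 (remaining 120 GB)
f6 (312 GB) → disk 4 (remaining 188 GB)
f7 (53 GB) → disk 4 (remaining 135 GB)
f8 (343 GB) → disk 5 (remaining 157 GB)

5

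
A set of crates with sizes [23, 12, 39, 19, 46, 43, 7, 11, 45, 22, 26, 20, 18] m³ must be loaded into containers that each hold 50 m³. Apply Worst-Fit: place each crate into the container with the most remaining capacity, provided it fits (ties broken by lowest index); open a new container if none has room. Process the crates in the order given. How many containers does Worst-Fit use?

8 containers

container 1: place 23 m³, 27 m³ left
container 1: place 12 m³, 15 m³ left
container 2: place 39 m³, 11 m³ left
container 3: place 19 m³, 31 m³ left
container 4: place 46 m³, 4 m³ left
container 5: place 43 m³, 7 m³ left
container 3: place 7 m³, 24 m³ left
container 3: place 11 m³, 13 m³ left
container 6: place 45 m³, 5 m³ left
container 7: place 22 m³, 28 m³ left
container 7: place 26 m³, 2 m³ left
container 8: place 20 m³, 30 m³ left
container 8: place 18 m³, 12 m³ left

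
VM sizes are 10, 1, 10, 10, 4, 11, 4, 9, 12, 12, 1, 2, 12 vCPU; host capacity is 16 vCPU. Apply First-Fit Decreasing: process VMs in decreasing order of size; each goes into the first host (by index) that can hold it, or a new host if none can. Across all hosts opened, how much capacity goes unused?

Sorted descending: 12, 12, 12, 11, 10, 10, 10, 9, 4, 4, 2, 1, 1.
host 1: place 12 vCPU, 4 vCPU left
host 2: place 12 vCPU, 4 vCPU left
host 3: place 12 vCPU, 4 vCPU left
host 4: place 11 vCPU, 5 vCPU left
host 5: place 10 vCPU, 6 vCPU left
host 6: place 10 vCPU, 6 vCPU left
host 7: place 10 vCPU, 6 vCPU left
host 8: place 9 vCPU, 7 vCPU left
host 1: place 4 vCPU, 0 vCPU left
host 2: place 4 vCPU, 0 vCPU left
host 3: place 2 vCPU, 2 vCPU left
host 3: place 1 vCPU, 1 vCPU left
host 3: place 1 vCPU, 0 vCPU left
8 hosts × 16 vCPU = 128 vCPU; used 98 vCPU; unused 30 vCPU.

30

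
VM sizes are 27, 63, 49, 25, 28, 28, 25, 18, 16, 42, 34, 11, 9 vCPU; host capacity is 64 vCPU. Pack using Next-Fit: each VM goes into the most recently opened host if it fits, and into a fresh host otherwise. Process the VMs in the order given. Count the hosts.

27 vCPU → host 1 (remaining 37 vCPU)
63 vCPU → host 2 (remaining 1 vCPU)
49 vCPU → host 3 (remaining 15 vCPU)
25 vCPU → host 4 (remaining 39 vCPU)
28 vCPU → host 4 (remaining 11 vCPU)
28 vCPU → host 5 (remaining 36 vCPU)
25 vCPU → host 5 (remaining 11 vCPU)
18 vCPU → host 6 (remaining 46 vCPU)
16 vCPU → host 6 (remaining 30 vCPU)
42 vCPU → host 7 (remaining 22 vCPU)
34 vCPU → host 8 (remaining 30 vCPU)
11 vCPU → host 8 (remaining 19 vCPU)
9 vCPU → host 8 (remaining 10 vCPU)

8 hosts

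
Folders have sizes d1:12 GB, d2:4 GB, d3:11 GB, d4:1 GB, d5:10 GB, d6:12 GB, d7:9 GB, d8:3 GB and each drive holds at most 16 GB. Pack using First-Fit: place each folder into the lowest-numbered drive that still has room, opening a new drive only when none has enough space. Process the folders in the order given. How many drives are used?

5

drive 1: place d1 (12 GB), 4 GB left
drive 1: place d2 (4 GB), 0 GB left
drive 2: place d3 (11 GB), 5 GB left
drive 2: place d4 (1 GB), 4 GB left
drive 3: place d5 (10 GB), 6 GB left
drive 4: place d6 (12 GB), 4 GB left
drive 5: place d7 (9 GB), 7 GB left
drive 2: place d8 (3 GB), 1 GB left
Final drives: [12,4] [11,1,3] [10] [12] [9].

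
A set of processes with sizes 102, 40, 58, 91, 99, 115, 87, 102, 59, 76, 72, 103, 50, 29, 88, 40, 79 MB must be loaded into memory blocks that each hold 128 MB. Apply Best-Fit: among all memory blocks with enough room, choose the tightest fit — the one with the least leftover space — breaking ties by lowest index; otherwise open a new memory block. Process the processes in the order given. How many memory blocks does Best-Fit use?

Put 102 MB in memory block 1; 26 MB remain.
Put 40 MB in memory block 2; 88 MB remain.
Put 58 MB in memory block 2; 30 MB remain.
Put 91 MB in memory block 3; 37 MB remain.
Put 99 MB in memory block 4; 29 MB remain.
Put 115 MB in memory block 5; 13 MB remain.
Put 87 MB in memory block 6; 41 MB remain.
Put 102 MB in memory block 7; 26 MB remain.
Put 59 MB in memory block 8; 69 MB remain.
Put 76 MB in memory block 9; 52 MB remain.
Put 72 MB in memory block 10; 56 MB remain.
Put 103 MB in memory block 11; 25 MB remain.
Put 50 MB in memory block 9; 2 MB remain.
Put 29 MB in memory block 4; 0 MB remain.
Put 88 MB in memory block 12; 40 MB remain.
Put 40 MB in memory block 12; 0 MB remain.
Put 79 MB in memory block 13; 49 MB remain.
Final memory blocks: [102] [40,58] [91] [99,29] [115] [87] [102] [59] [76,50] [72] [103] [88,40] [79].

13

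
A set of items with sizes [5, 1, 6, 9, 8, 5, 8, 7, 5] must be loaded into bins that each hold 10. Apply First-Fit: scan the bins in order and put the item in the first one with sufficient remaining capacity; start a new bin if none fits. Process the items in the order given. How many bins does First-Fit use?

5 → bin 1 (remaining 5)
1 → bin 1 (remaining 4)
6 → bin 2 (remaining 4)
9 → bin 3 (remaining 1)
8 → bin 4 (remaining 2)
5 → bin 5 (remaining 5)
8 → bin 6 (remaining 2)
7 → bin 7 (remaining 3)
5 → bin 5 (remaining 0)

7 bins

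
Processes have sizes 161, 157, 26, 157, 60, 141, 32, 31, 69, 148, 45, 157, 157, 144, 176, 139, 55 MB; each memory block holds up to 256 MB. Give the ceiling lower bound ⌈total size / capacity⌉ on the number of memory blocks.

Total size = 161 + 157 + 26 + 157 + 60 + 141 + 32 + 31 + 69 + 148 + 45 + 157 + 157 + 144 + 176 + 139 + 55 = 1855 MB.
⌈1855 / 256⌉ = 8.

8 memory blocks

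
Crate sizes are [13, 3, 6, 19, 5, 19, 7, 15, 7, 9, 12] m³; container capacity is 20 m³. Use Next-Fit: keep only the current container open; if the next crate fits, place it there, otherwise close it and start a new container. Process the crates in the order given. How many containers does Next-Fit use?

Put 13 m³ in container 1; 7 m³ remain.
Put 3 m³ in container 1; 4 m³ remain.
Put 6 m³ in container 2; 14 m³ remain.
Put 19 m³ in container 3; 1 m³ remain.
Put 5 m³ in container 4; 15 m³ remain.
Put 19 m³ in container 5; 1 m³ remain.
Put 7 m³ in container 6; 13 m³ remain.
Put 15 m³ in container 7; 5 m³ remain.
Put 7 m³ in container 8; 13 m³ remain.
Put 9 m³ in container 8; 4 m³ remain.
Put 12 m³ in container 9; 8 m³ remain.
Final containers: [13,3] [6] [19] [5] [19] [7] [15] [7,9] [12].

9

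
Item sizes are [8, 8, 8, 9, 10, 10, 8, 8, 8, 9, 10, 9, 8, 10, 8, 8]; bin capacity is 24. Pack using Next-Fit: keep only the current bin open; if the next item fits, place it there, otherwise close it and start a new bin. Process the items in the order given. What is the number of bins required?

bin 1: place 8, 16 left
bin 1: place 8, 8 left
bin 1: place 8, 0 left
bin 2: place 9, 15 left
bin 2: place 10, 5 left
bin 3: place 10, 14 left
bin 3: place 8, 6 left
bin 4: place 8, 16 left
bin 4: place 8, 8 left
bin 5: place 9, 15 left
bin 5: place 10, 5 left
bin 6: place 9, 15 left
bin 6: place 8, 7 left
bin 7: place 10, 14 left
bin 7: place 8, 6 left
bin 8: place 8, 16 left

8 bins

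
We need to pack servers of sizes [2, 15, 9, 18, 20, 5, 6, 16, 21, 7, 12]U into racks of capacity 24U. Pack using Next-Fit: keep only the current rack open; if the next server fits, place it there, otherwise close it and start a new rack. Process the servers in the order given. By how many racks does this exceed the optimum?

2

Next-Fit: [2,15] [9] [18] [20] [5,6] [16] [21] [7,12] → 8 racks.
Total size 131U; any packing needs at least ⌈131/24⌉ = 6 racks.
An optimal packing achieves that bound: [21,2] [20] [18,6] [16,7] [15,9] [12,5] → 6 racks.
Excess: 8 − 6 = 2.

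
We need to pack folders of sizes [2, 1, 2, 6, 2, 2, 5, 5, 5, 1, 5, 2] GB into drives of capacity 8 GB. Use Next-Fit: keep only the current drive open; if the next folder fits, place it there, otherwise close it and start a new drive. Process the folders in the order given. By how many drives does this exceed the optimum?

1

Next-Fit: [2,1,2] [6,2] [2,5] [5] [5,1] [5,2] → 6 drives.
Total size 38 GB; any packing needs at least ⌈38/8⌉ = 5 drives.
An optimal packing achieves that bound: [6,2] [5,2,1] [5,2,1] [5,2] [5,2] → 5 drives.
Excess: 6 − 5 = 1.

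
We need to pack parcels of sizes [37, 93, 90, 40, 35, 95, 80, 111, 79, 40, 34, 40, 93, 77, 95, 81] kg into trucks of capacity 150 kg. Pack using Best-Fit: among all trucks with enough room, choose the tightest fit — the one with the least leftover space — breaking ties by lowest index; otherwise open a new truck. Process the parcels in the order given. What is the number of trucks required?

Put 37 kg in truck 1; 113 kg remain.
Put 93 kg in truck 1; 20 kg remain.
Put 90 kg in truck 2; 60 kg remain.
Put 40 kg in truck 2; 20 kg remain.
Put 35 kg in truck 3; 115 kg remain.
Put 95 kg in truck 3; 20 kg remain.
Put 80 kg in truck 4; 70 kg remain.
Put 111 kg in truck 5; 39 kg remain.
Put 79 kg in truck 6; 71 kg remain.
Put 40 kg in truck 4; 30 kg remain.
Put 34 kg in truck 5; 5 kg remain.
Put 40 kg in truck 6; 31 kg remain.
Put 93 kg in truck 7; 57 kg remain.
Put 77 kg in truck 8; 73 kg remain.
Put 95 kg in truck 9; 55 kg remain.
Put 81 kg in truck 10; 69 kg remain.
Final trucks: [37,93] [90,40] [35,95] [80,40] [111,34] [79,40] [93] [77] [95] [81].

10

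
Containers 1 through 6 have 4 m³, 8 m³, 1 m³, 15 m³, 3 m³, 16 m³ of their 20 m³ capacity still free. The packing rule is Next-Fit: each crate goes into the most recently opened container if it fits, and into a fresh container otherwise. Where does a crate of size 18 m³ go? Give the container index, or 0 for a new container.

0

Next-Fit only looks at container 6, which has 16 m³ free.
18 m³ does not fit, so a new container is opened.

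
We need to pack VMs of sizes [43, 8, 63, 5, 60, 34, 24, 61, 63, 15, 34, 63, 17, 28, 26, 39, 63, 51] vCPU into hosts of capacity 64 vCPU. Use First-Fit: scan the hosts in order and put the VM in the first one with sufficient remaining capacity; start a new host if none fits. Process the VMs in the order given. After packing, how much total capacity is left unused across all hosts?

Put 43 vCPU in host 1; 21 vCPU remain.
Put 8 vCPU in host 1; 13 vCPU remain.
Put 63 vCPU in host 2; 1 vCPU remain.
Put 5 vCPU in host 1; 8 vCPU remain.
Put 60 vCPU in host 3; 4 vCPU remain.
Put 34 vCPU in host 4; 30 vCPU remain.
Put 24 vCPU in host 4; 6 vCPU remain.
Put 61 vCPU in host 5; 3 vCPU remain.
Put 63 vCPU in host 6; 1 vCPU remain.
Put 15 vCPU in host 7; 49 vCPU remain.
Put 34 vCPU in host 7; 15 vCPU remain.
Put 63 vCPU in host 8; 1 vCPU remain.
Put 17 vCPU in host 9; 47 vCPU remain.
Put 28 vCPU in host 9; 19 vCPU remain.
Put 26 vCPU in host 10; 38 vCPU remain.
Put 39 vCPU in host 11; 25 vCPU remain.
Put 63 vCPU in host 12; 1 vCPU remain.
Put 51 vCPU in host 13; 13 vCPU remain.
13 hosts × 64 vCPU = 832 vCPU; used 697 vCPU; unused 135 vCPU.

135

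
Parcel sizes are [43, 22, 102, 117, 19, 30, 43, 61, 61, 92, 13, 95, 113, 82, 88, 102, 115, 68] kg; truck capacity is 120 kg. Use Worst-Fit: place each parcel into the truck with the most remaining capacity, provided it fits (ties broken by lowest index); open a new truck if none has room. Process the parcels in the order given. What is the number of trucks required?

truck 1: place 43 kg, 77 kg left
truck 1: place 22 kg, 55 kg left
truck 2: place 102 kg, 18 kg left
truck 3: place 117 kg, 3 kg left
truck 1: place 19 kg, 36 kg left
truck 1: place 30 kg, 6 kg left
truck 4: place 43 kg, 77 kg left
truck 4: place 61 kg, 16 kg left
truck 5: place 61 kg, 59 kg left
truck 6: place 92 kg, 28 kg left
truck 5: place 13 kg, 46 kg left
truck 7: place 95 kg, 25 kg left
truck 8: place 113 kg, 7 kg left
truck 9: place 82 kg, 38 kg left
truck 10: place 88 kg, 32 kg left
truck 11: place 102 kg, 18 kg left
truck 12: place 115 kg, 5 kg left
truck 13: place 68 kg, 52 kg left

13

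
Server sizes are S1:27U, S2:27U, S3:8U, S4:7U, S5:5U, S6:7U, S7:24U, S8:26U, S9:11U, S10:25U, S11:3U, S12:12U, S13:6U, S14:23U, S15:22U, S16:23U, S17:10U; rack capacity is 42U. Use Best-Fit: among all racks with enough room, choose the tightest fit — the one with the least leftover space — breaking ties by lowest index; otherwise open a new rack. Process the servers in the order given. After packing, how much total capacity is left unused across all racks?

70

rack 1: place S1 (27U), 15U left
rack 2: place S2 (27U), 15U left
rack 1: place S3 (8U), 7U left
rack 1: place S4 (7U), 0U left
rack 2: place S5 (5U), 10U left
rack 2: place S6 (7U), 3U left
rack 3: place S7 (24U), 18U left
rack 4: place S8 (26U), 16U left
rack 4: place S9 (11U), 5U left
rack 5: place S10 (25U), 17U left
rack 2: place S11 (3U), 0U left
rack 5: place S12 (12U), 5U left
rack 3: place S13 (6U), 12U left
rack 6: place S14 (23U), 19U left
rack 7: place S15 (22U), 20U left
rack 8: place S16 (23U), 19U left
rack 3: place S17 (10U), 2U left
8 racks × 42U = 336U; used 266U; unused 70U.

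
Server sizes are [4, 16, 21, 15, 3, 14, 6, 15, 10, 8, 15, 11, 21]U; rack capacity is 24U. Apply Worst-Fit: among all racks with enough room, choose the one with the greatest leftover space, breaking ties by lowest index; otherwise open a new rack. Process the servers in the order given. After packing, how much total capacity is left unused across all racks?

57

4U → rack 1 (remaining 20U)
16U → rack 1 (remaining 4U)
21U → rack 2 (remaining 3U)
15U → rack 3 (remaining 9U)
3U → rack 3 (remaining 6U)
14U → rack 4 (remaining 10U)
6U → rack 4 (remaining 4U)
15U → rack 5 (remaining 9U)
10U → rack 6 (remaining 14U)
8U → rack 6 (remaining 6U)
15U → rack 7 (remaining 9U)
11U → rack 8 (remaining 13U)
21U → rack 9 (remaining 3U)
9 racks × 24U = 216U; used 159U; unused 57U.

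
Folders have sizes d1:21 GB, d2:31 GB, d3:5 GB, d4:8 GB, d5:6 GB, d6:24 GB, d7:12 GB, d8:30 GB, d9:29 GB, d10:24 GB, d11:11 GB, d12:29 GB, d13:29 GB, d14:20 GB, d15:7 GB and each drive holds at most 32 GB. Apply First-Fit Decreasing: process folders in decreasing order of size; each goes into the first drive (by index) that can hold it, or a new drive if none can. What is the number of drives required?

10 drives

Sorted descending: 31, 30, 29, 29, 29, 24, 24, 21, 20, 12, 11, 8, 7, 6, 5.
Put 31 GB in drive 1; 1 GB remain.
Put 30 GB in drive 2; 2 GB remain.
Put 29 GB in drive 3; 3 GB remain.
Put 29 GB in drive 4; 3 GB remain.
Put 29 GB in drive 5; 3 GB remain.
Put 24 GB in drive 6; 8 GB remain.
Put 24 GB in drive 7; 8 GB remain.
Put 21 GB in drive 8; 11 GB remain.
Put 20 GB in drive 9; 12 GB remain.
Put 12 GB in drive 9; 0 GB remain.
Put 11 GB in drive 8; 0 GB remain.
Put 8 GB in drive 6; 0 GB remain.
Put 7 GB in drive 7; 1 GB remain.
Put 6 GB in drive 10; 26 GB remain.
Put 5 GB in drive 10; 21 GB remain.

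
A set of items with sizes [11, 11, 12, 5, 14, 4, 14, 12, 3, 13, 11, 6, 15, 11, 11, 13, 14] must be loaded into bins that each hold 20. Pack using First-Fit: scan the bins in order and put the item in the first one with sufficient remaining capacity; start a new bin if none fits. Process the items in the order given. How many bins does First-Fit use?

13

11 → bin 1 (remaining 9)
11 → bin 2 (remaining 9)
12 → bin 3 (remaining 8)
5 → bin 1 (remaining 4)
14 → bin 4 (remaining 6)
4 → bin 1 (remaining 0)
14 → bin 5 (remaining 6)
12 → bin 6 (remaining 8)
3 → bin 2 (remaining 6)
13 → bin 7 (remaining 7)
11 → bin 8 (remaining 9)
6 → bin 2 (remaining 0)
15 → bin 9 (remaining 5)
11 → bin 10 (remaining 9)
11 → bin 11 (remaining 9)
13 → bin 12 (remaining 7)
14 → bin 13 (remaining 6)
Final bins: [11,5,4] [11,3,6] [12] [14] [14] [12] [13] [11] [15] [11] [11] [13] [14].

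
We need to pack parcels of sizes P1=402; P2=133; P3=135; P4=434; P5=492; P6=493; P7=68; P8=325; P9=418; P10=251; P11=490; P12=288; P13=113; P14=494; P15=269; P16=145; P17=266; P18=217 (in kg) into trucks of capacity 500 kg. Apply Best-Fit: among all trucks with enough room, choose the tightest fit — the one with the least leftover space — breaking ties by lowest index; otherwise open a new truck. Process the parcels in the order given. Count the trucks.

13 trucks

truck 1: place P1 (402 kg), 98 kg left
truck 2: place P2 (133 kg), 367 kg left
truck 2: place P3 (135 kg), 232 kg left
truck 3: place P4 (434 kg), 66 kg left
truck 4: place P5 (492 kg), 8 kg left
truck 5: place P6 (493 kg), 7 kg left
truck 1: place P7 (68 kg), 30 kg left
truck 6: place P8 (325 kg), 175 kg left
truck 7: place P9 (418 kg), 82 kg left
truck 8: place P10 (251 kg), 249 kg left
truck 9: place P11 (490 kg), 10 kg left
truck 10: place P12 (288 kg), 212 kg left
truck 6: place P13 (113 kg), 62 kg left
truck 11: place P14 (494 kg), 6 kg left
truck 12: place P15 (269 kg), 231 kg left
truck 10: place P16 (145 kg), 67 kg left
truck 13: place P17 (266 kg), 234 kg left
truck 12: place P18 (217 kg), 14 kg left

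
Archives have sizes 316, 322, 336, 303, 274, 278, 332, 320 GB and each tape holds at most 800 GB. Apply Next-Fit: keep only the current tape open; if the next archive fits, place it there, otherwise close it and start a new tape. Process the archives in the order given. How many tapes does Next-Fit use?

4

316 GB → tape 1 (remaining 484 GB)
322 GB → tape 1 (remaining 162 GB)
336 GB → tape 2 (remaining 464 GB)
303 GB → tape 2 (remaining 161 GB)
274 GB → tape 3 (remaining 526 GB)
278 GB → tape 3 (remaining 248 GB)
332 GB → tape 4 (remaining 468 GB)
320 GB → tape 4 (remaining 148 GB)
Final tapes: [316,322] [336,303] [274,278] [332,320].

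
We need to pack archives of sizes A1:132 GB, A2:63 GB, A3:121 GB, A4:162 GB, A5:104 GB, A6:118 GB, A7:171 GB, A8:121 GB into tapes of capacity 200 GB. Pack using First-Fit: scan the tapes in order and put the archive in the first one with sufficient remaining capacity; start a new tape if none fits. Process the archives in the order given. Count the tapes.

A1 (132 GB) → tape 1 (remaining 68 GB)
A2 (63 GB) → tape 1 (remaining 5 GB)
A3 (121 GB) → tape 2 (remaining 79 GB)
A4 (162 GB) → tape 3 (remaining 38 GB)
A5 (104 GB) → tape 4 (remaining 96 GB)
A6 (118 GB) → tape 5 (remaining 82 GB)
A7 (171 GB) → tape 6 (remaining 29 GB)
A8 (121 GB) → tape 7 (remaining 79 GB)
Final tapes: [132,63] [121] [162] [104] [118] [171] [121].

7 tapes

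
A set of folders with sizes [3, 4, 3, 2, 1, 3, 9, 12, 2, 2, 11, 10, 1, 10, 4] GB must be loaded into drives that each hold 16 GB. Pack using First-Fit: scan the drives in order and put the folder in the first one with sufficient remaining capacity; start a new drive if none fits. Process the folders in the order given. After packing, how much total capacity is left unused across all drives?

19

Put 3 GB in drive 1; 13 GB remain.
Put 4 GB in drive 1; 9 GB remain.
Put 3 GB in drive 1; 6 GB remain.
Put 2 GB in drive 1; 4 GB remain.
Put 1 GB in drive 1; 3 GB remain.
Put 3 GB in drive 1; 0 GB remain.
Put 9 GB in drive 2; 7 GB remain.
Put 12 GB in drive 3; 4 GB remain.
Put 2 GB in drive 2; 5 GB remain.
Put 2 GB in drive 2; 3 GB remain.
Put 11 GB in drive 4; 5 GB remain.
Put 10 GB in drive 5; 6 GB remain.
Put 1 GB in drive 2; 2 GB remain.
Put 10 GB in drive 6; 6 GB remain.
Put 4 GB in drive 3; 0 GB remain.
6 drives × 16 GB = 96 GB; used 77 GB; unused 19 GB.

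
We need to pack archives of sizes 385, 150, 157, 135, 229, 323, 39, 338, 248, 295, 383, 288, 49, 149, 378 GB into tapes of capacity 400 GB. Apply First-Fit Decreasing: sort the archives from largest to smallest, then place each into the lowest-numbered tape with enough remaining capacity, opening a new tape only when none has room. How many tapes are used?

Sorted descending: 385, 383, 378, 338, 323, 295, 288, 248, 229, 157, 150, 149, 135, 49, 39.
Put 385 GB in tape 1; 15 GB remain.
Put 383 GB in tape 2; 17 GB remain.
Put 378 GB in tape 3; 22 GB remain.
Put 338 GB in tape 4; 62 GB remain.
Put 323 GB in tape 5; 77 GB remain.
Put 295 GB in tape 6; 105 GB remain.
Put 288 GB in tape 7; 112 GB remain.
Put 248 GB in tape 8; 152 GB remain.
Put 229 GB in tape 9; 171 GB remain.
Put 157 GB in tape 9; 14 GB remain.
Put 150 GB in tape 8; 2 GB remain.
Put 149 GB in tape 10; 251 GB remain.
Put 135 GB in tape 10; 116 GB remain.
Put 49 GB in tape 4; 13 GB remain.
Put 39 GB in tape 5; 38 GB remain.
Final tapes: [385] [383] [378] [338,49] [323,39] [295] [288] [248,150] [229,157] [149,135].

10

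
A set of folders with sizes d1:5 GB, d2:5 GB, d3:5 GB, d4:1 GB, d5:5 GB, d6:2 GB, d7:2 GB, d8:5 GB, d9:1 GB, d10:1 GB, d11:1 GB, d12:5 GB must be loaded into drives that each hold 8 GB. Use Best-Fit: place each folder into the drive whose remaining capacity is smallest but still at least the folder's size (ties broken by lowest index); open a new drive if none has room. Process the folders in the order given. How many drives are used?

6

drive 1: place d1 (5 GB), 3 GB left
drive 2: place d2 (5 GB), 3 GB left
drive 3: place d3 (5 GB), 3 GB left
drive 1: place d4 (1 GB), 2 GB left
drive 4: place d5 (5 GB), 3 GB left
drive 1: place d6 (2 GB), 0 GB left
drive 2: place d7 (2 GB), 1 GB left
drive 5: place d8 (5 GB), 3 GB left
drive 2: place d9 (1 GB), 0 GB left
drive 3: place d10 (1 GB), 2 GB left
drive 3: place d11 (1 GB), 1 GB left
drive 6: place d12 (5 GB), 3 GB left
Final drives: [5,1,2] [5,2,1] [5,1,1] [5] [5] [5].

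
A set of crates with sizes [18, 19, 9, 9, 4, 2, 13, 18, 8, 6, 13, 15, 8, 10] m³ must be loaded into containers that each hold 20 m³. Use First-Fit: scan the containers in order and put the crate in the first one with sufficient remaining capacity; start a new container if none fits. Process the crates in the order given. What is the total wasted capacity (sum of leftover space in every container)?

28

Put 18 m³ in container 1; 2 m³ remain.
Put 19 m³ in container 2; 1 m³ remain.
Put 9 m³ in container 3; 11 m³ remain.
Put 9 m³ in container 3; 2 m³ remain.
Put 4 m³ in container 4; 16 m³ remain.
Put 2 m³ in container 1; 0 m³ remain.
Put 13 m³ in container 4; 3 m³ remain.
Put 18 m³ in container 5; 2 m³ remain.
Put 8 m³ in container 6; 12 m³ remain.
Put 6 m³ in container 6; 6 m³ remain.
Put 13 m³ in container 7; 7 m³ remain.
Put 15 m³ in container 8; 5 m³ remain.
Put 8 m³ in container 9; 12 m³ remain.
Put 10 m³ in container 9; 2 m³ remain.
9 containers × 20 m³ = 180 m³; used 152 m³; unused 28 m³.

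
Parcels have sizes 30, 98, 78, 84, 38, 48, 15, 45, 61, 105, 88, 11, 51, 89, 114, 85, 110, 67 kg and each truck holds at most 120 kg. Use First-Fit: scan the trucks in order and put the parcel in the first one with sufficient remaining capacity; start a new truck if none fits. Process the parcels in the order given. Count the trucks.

30 kg → truck 1 (remaining 90 kg)
98 kg → truck 2 (remaining 22 kg)
78 kg → truck 1 (remaining 12 kg)
84 kg → truck 3 (remaining 36 kg)
38 kg → truck 4 (remaining 82 kg)
48 kg → truck 4 (remaining 34 kg)
15 kg → truck 2 (remaining 7 kg)
45 kg → truck 5 (remaining 75 kg)
61 kg → truck 5 (remaining 14 kg)
105 kg → truck 6 (remaining 15 kg)
88 kg → truck 7 (remaining 32 kg)
11 kg → truck 1 (remaining 1 kg)
51 kg → truck 8 (remaining 69 kg)
89 kg → truck 9 (remaining 31 kg)
114 kg → truck 10 (remaining 6 kg)
85 kg → truck 11 (remaining 35 kg)
110 kg → truck 12 (remaining 10 kg)
67 kg → truck 8 (remaining 2 kg)

12 trucks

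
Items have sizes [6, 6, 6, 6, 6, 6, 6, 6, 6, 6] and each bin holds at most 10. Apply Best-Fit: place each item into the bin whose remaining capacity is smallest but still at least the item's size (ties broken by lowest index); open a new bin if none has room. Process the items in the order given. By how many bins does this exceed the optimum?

0

Best-Fit: [6] [6] [6] [6] [6] [6] [6] [6] [6] [6] → 10 bins.
10 items exceed 5 (half the capacity), and no two of those can share a bin, so at least 10 bins are needed.
So 10 is already optimal.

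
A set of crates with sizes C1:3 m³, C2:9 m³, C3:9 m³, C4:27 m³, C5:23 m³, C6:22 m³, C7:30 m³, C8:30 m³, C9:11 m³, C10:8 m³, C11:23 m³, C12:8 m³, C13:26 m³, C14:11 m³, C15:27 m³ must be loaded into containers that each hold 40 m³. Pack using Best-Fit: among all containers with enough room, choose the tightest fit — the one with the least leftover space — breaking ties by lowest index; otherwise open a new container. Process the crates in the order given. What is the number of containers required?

9 containers

C1 (3 m³) → container 1 (remaining 37 m³)
C2 (9 m³) → container 1 (remaining 28 m³)
C3 (9 m³) → container 1 (remaining 19 m³)
C4 (27 m³) → container 2 (remaining 13 m³)
C5 (23 m³) → container 3 (remaining 17 m³)
C6 (22 m³) → container 4 (remaining 18 m³)
C7 (30 m³) → container 5 (remaining 10 m³)
C8 (30 m³) → container 6 (remaining 10 m³)
C9 (11 m³) → container 2 (remaining 2 m³)
C10 (8 m³) → container 5 (remaining 2 m³)
C11 (23 m³) → container 7 (remaining 17 m³)
C12 (8 m³) → container 6 (remaining 2 m³)
C13 (26 m³) → container 8 (remaining 14 m³)
C14 (11 m³) → container 8 (remaining 3 m³)
C15 (27 m³) → container 9 (remaining 13 m³)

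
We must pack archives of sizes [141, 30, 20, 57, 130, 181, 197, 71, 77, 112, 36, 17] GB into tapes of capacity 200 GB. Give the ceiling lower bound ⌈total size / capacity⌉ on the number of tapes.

Total size = 141 + 30 + 20 + 57 + 130 + 181 + 197 + 71 + 77 + 112 + 36 + 17 = 1069 GB.
⌈1069 / 200⌉ = 6.

6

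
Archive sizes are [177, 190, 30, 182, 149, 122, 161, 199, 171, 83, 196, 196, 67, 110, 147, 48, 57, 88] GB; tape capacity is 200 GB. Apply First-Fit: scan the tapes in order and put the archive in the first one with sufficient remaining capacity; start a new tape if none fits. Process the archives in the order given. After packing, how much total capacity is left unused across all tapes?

227

Put 177 GB in tape 1; 23 GB remain.
Put 190 GB in tape 2; 10 GB remain.
Put 30 GB in tape 3; 170 GB remain.
Put 182 GB in tape 4; 18 GB remain.
Put 149 GB in tape 3; 21 GB remain.
Put 122 GB in tape 5; 78 GB remain.
Put 161 GB in tape 6; 39 GB remain.
Put 199 GB in tape 7; 1 GB remain.
Put 171 GB in tape 8; 29 GB remain.
Put 83 GB in tape 9; 117 GB remain.
Put 196 GB in tape 10; 4 GB remain.
Put 196 GB in tape 11; 4 GB remain.
Put 67 GB in tape 5; 11 GB remain.
Put 110 GB in tape 9; 7 GB remain.
Put 147 GB in tape 12; 53 GB remain.
Put 48 GB in tape 12; 5 GB remain.
Put 57 GB in tape 13; 143 GB remain.
Put 88 GB in tape 13; 55 GB remain.
13 tapes × 200 GB = 2600 GB; used 2373 GB; unused 227 GB.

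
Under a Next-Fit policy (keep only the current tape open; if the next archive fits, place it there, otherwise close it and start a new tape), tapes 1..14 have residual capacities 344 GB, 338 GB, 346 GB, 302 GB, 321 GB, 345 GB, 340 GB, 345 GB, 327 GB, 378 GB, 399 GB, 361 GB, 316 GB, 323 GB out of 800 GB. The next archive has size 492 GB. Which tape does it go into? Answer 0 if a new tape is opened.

0

Next-Fit only looks at tape 14, which has 323 GB free.
492 GB does not fit, so a new tape is opened.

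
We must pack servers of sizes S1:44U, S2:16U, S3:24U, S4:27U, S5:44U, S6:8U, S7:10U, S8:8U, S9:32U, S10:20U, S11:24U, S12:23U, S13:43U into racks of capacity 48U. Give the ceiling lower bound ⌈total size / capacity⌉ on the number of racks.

7

Total size = 44 + 16 + 24 + 27 + 44 + 8 + 10 + 8 + 32 + 20 + 24 + 23 + 43 = 323U.
⌈323 / 48⌉ = 7.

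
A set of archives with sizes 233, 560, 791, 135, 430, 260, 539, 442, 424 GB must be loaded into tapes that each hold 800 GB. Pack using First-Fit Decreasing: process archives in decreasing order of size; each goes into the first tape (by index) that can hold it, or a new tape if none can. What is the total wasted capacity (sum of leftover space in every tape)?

Sorted descending: 791, 560, 539, 442, 430, 424, 260, 233, 135.
tape 1: place 791 GB, 9 GB left
tape 2: place 560 GB, 240 GB left
tape 3: place 539 GB, 261 GB left
tape 4: place 442 GB, 358 GB left
tape 5: place 430 GB, 370 GB left
tape 6: place 424 GB, 376 GB left
tape 3: place 260 GB, 1 GB left
tape 2: place 233 GB, 7 GB left
tape 4: place 135 GB, 223 GB left
6 tapes × 800 GB = 4800 GB; used 3814 GB; unused 986 GB.

986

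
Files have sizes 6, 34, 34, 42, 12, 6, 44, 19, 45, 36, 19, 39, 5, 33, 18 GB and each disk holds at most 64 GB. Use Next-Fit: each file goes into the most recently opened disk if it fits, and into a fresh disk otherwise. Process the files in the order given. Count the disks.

8 disks

Put 6 GB in disk 1; 58 GB remain.
Put 34 GB in disk 1; 24 GB remain.
Put 34 GB in disk 2; 30 GB remain.
Put 42 GB in disk 3; 22 GB remain.
Put 12 GB in disk 3; 10 GB remain.
Put 6 GB in disk 3; 4 GB remain.
Put 44 GB in disk 4; 20 GB remain.
Put 19 GB in disk 4; 1 GB remain.
Put 45 GB in disk 5; 19 GB remain.
Put 36 GB in disk 6; 28 GB remain.
Put 19 GB in disk 6; 9 GB remain.
Put 39 GB in disk 7; 25 GB remain.
Put 5 GB in disk 7; 20 GB remain.
Put 33 GB in disk 8; 31 GB remain.
Put 18 GB in disk 8; 13 GB remain.
Final disks: [6,34] [34] [42,12,6] [44,19] [45] [36,19] [39,5] [33,18].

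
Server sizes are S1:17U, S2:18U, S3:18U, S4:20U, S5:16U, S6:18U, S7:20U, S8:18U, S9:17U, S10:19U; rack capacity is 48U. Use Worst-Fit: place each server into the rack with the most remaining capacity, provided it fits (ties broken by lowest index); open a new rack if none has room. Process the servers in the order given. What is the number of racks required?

5 racks

S1 (17U) → rack 1 (remaining 31U)
S2 (18U) → rack 1 (remaining 13U)
S3 (18U) → rack 2 (remaining 30U)
S4 (20U) → rack 2 (remaining 10U)
S5 (16U) → rack 3 (remaining 32U)
S6 (18U) → rack 3 (remaining 14U)
S7 (20U) → rack 4 (remaining 28U)
S8 (18U) → rack 4 (remaining 10U)
S9 (17U) → rack 5 (remaining 31U)
S10 (19U) → rack 5 (remaining 12U)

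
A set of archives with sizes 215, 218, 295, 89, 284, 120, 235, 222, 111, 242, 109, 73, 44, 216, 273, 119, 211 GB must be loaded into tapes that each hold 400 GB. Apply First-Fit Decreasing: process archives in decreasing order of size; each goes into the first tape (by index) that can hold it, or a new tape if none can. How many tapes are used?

10

Sorted descending: 295, 284, 273, 242, 235, 222, 218, 216, 215, 211, 120, 119, 111, 109, 89, 73, 44.
295 GB → tape 1 (remaining 105 GB)
284 GB → tape 2 (remaining 116 GB)
273 GB → tape 3 (remaining 127 GB)
242 GB → tape 4 (remaining 158 GB)
235 GB → tape 5 (remaining 165 GB)
222 GB → tape 6 (remaining 178 GB)
218 GB → tape 7 (remaining 182 GB)
216 GB → tape 8 (remaining 184 GB)
215 GB → tape 9 (remaining 185 GB)
211 GB → tape 10 (remaining 189 GB)
120 GB → tape 3 (remaining 7 GB)
119 GB → tape 4 (remaining 39 GB)
111 GB → tape 2 (remaining 5 GB)
109 GB → tape 5 (remaining 56 GB)
89 GB → tape 1 (remaining 16 GB)
73 GB → tape 6 (remaining 105 GB)
44 GB → tape 5 (remaining 12 GB)
Final tapes: [295,89] [284,111] [273,120] [242,119] [235,109,44] [222,73] [218] [216] [215] [211].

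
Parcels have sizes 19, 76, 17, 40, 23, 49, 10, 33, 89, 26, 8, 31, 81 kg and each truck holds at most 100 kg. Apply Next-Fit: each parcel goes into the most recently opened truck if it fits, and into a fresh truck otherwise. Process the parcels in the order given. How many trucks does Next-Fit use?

Put 19 kg in truck 1; 81 kg remain.
Put 76 kg in truck 1; 5 kg remain.
Put 17 kg in truck 2; 83 kg remain.
Put 40 kg in truck 2; 43 kg remain.
Put 23 kg in truck 2; 20 kg remain.
Put 49 kg in truck 3; 51 kg remain.
Put 10 kg in truck 3; 41 kg remain.
Put 33 kg in truck 3; 8 kg remain.
Put 89 kg in truck 4; 11 kg remain.
Put 26 kg in truck 5; 74 kg remain.
Put 8 kg in truck 5; 66 kg remain.
Put 31 kg in truck 5; 35 kg remain.
Put 81 kg in truck 6; 19 kg remain.

6 trucks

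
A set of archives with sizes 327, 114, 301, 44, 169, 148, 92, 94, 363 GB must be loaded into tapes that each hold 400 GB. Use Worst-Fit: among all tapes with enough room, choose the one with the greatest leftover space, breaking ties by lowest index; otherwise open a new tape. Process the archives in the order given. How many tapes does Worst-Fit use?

5 tapes

327 GB → tape 1 (remaining 73 GB)
114 GB → tape 2 (remaining 286 GB)
301 GB → tape 3 (remaining 99 GB)
44 GB → tape 2 (remaining 242 GB)
169 GB → tape 2 (remaining 73 GB)
148 GB → tape 4 (remaining 252 GB)
92 GB → tape 4 (remaining 160 GB)
94 GB → tape 4 (remaining 66 GB)
363 GB → tape 5 (remaining 37 GB)
Final tapes: [327] [114,44,169] [301] [148,92,94] [363].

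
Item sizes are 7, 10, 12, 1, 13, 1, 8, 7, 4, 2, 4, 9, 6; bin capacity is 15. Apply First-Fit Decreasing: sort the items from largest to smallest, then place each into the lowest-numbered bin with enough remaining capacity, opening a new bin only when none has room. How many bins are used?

Sorted descending: 13, 12, 10, 9, 8, 7, 7, 6, 4, 4, 2, 1, 1.
13 → bin 1 (remaining 2)
12 → bin 2 (remaining 3)
10 → bin 3 (remaining 5)
9 → bin 4 (remaining 6)
8 → bin 5 (remaining 7)
7 → bin 5 (remaining 0)
7 → bin 6 (remaining 8)
6 → bin 4 (remaining 0)
4 → bin 3 (remaining 1)
4 → bin 6 (remaining 4)
2 → bin 1 (remaining 0)
1 → bin 2 (remaining 2)
1 → bin 2 (remaining 1)
Final bins: [13,2] [12,1,1] [10,4] [9,6] [8,7] [7,4].

6 bins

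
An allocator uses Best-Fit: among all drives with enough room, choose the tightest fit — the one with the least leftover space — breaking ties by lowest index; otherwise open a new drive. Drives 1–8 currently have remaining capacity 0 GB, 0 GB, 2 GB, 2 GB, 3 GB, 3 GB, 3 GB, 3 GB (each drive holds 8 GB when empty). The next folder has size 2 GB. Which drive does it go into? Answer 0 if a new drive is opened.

Drives with room: drive 3 (2 GB), drive 4 (2 GB), drive 5 (3 GB), drive 6 (3 GB), drive 7 (3 GB), drive 8 (3 GB).
Tightest fit is drive 3 with 2 GB free.

3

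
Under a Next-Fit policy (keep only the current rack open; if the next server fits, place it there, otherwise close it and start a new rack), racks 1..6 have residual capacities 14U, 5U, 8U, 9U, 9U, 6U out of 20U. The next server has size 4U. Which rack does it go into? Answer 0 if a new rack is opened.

6

Next-Fit only looks at rack 6, which has 6U free.
4U fits there.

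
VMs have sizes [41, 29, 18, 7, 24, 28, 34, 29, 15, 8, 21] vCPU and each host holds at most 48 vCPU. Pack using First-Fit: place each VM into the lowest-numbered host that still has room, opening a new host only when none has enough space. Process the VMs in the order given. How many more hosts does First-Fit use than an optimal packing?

1

First-Fit: [41,7] [29,18] [24,15,8] [28] [34] [29] [21] → 7 hosts.
Total size 254 vCPU; any packing needs at least ⌈254/48⌉ = 6 hosts.
An optimal packing achieves that bound: [41,7] [34,8] [29,18] [29,15] [28] [24,21] → 6 hosts.
Excess: 7 − 6 = 1.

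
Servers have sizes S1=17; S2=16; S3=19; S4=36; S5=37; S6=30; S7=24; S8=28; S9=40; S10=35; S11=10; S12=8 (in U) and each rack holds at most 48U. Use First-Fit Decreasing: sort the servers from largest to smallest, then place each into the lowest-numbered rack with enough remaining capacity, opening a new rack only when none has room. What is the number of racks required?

Sorted descending: 40, 37, 36, 35, 30, 28, 24, 19, 17, 16, 10, 8.
40U → rack 1 (remaining 8U)
37U → rack 2 (remaining 11U)
36U → rack 3 (remaining 12U)
35U → rack 4 (remaining 13U)
30U → rack 5 (remaining 18U)
28U → rack 6 (remaining 20U)
24U → rack 7 (remaining 24U)
19U → rack 6 (remaining 1U)
17U → rack 5 (remaining 1U)
16U → rack 7 (remaining 8U)
10U → rack 2 (remaining 1U)
8U → rack 1 (remaining 0U)

7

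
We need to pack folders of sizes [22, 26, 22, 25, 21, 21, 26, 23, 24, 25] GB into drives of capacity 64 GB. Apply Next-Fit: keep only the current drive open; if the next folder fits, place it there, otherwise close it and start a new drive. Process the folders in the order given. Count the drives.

5

drive 1: place 22 GB, 42 GB left
drive 1: place 26 GB, 16 GB left
drive 2: place 22 GB, 42 GB left
drive 2: place 25 GB, 17 GB left
drive 3: place 21 GB, 43 GB left
drive 3: place 21 GB, 22 GB left
drive 4: place 26 GB, 38 GB left
drive 4: place 23 GB, 15 GB left
drive 5: place 24 GB, 40 GB left
drive 5: place 25 GB, 15 GB left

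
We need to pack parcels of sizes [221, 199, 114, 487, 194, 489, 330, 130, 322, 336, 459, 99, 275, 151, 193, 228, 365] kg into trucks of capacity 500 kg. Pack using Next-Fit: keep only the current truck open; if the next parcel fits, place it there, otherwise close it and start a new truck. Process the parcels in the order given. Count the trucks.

truck 1: place 221 kg, 279 kg left
truck 1: place 199 kg, 80 kg left
truck 2: place 114 kg, 386 kg left
truck 3: place 487 kg, 13 kg left
truck 4: place 194 kg, 306 kg left
truck 5: place 489 kg, 11 kg left
truck 6: place 330 kg, 170 kg left
truck 6: place 130 kg, 40 kg left
truck 7: place 322 kg, 178 kg left
truck 8: place 336 kg, 164 kg left
truck 9: place 459 kg, 41 kg left
truck 10: place 99 kg, 401 kg left
truck 10: place 275 kg, 126 kg left
truck 11: place 151 kg, 349 kg left
truck 11: place 193 kg, 156 kg left
truck 12: place 228 kg, 272 kg left
truck 13: place 365 kg, 135 kg left

13 trucks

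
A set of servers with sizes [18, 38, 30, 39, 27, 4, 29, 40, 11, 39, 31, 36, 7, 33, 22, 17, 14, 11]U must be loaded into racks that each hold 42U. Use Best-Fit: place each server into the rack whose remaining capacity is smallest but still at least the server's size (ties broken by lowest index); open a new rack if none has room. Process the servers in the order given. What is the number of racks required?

12

rack 1: place 18U, 24U left
rack 2: place 38U, 4U left
rack 3: place 30U, 12U left
rack 4: place 39U, 3U left
rack 5: place 27U, 15U left
rack 2: place 4U, 0U left
rack 6: place 29U, 13U left
rack 7: place 40U, 2U left
rack 3: place 11U, 1U left
rack 8: place 39U, 3U left
rack 9: place 31U, 11U left
rack 10: place 36U, 6U left
rack 9: place 7U, 4U left
rack 11: place 33U, 9U left
rack 1: place 22U, 2U left
rack 12: place 17U, 25U left
rack 5: place 14U, 1U left
rack 6: place 11U, 2U left
Final racks: [18,22] [38,4] [30,11] [39] [27,14] [29,11] [40] [39] [31,7] [36] [33] [17].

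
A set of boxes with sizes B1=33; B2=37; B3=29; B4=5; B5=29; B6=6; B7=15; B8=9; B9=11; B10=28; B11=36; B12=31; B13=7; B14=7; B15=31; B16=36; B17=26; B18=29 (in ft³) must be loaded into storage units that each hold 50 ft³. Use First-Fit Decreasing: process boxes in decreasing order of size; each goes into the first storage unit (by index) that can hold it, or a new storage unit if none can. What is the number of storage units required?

11 storage units

Sorted descending: 37, 36, 36, 33, 31, 31, 29, 29, 29, 28, 26, 15, 11, 9, 7, 7, 6, 5.
37 ft³ → storage unit 1 (remaining 13 ft³)
36 ft³ → storage unit 2 (remaining 14 ft³)
36 ft³ → storage unit 3 (remaining 14 ft³)
33 ft³ → storage unit 4 (remaining 17 ft³)
31 ft³ → storage unit 5 (remaining 19 ft³)
31 ft³ → storage unit 6 (remaining 19 ft³)
29 ft³ → storage unit 7 (remaining 21 ft³)
29 ft³ → storage unit 8 (remaining 21 ft³)
29 ft³ → storage unit 9 (remaining 21 ft³)
28 ft³ → storage unit 10 (remaining 22 ft³)
26 ft³ → storage unit 11 (remaining 24 ft³)
15 ft³ → storage unit 4 (remaining 2 ft³)
11 ft³ → storage unit 1 (remaining 2 ft³)
9 ft³ → storage unit 2 (remaining 5 ft³)
7 ft³ → storage unit 3 (remaining 7 ft³)
7 ft³ → storage unit 3 (remaining 0 ft³)
6 ft³ → storage unit 5 (remaining 13 ft³)
5 ft³ → storage unit 2 (remaining 0 ft³)
Final storage units: [37,11] [36,9,5] [36,7,7] [33,15] [31,6] [31] [29] [29] [29] [28] [26].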